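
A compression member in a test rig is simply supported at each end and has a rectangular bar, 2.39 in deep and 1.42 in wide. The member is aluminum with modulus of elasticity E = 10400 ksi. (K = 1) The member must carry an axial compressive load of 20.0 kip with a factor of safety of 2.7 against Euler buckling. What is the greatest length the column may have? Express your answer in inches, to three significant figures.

Buckling occurs about the weak axis: I_min = h·b³/12 with b = 1.42 in (the shorter side).
I_min = 2.39×1.42³/12 = 0.5703 in⁴
Required critical load P_cr = n·P = 2.7 × 20.0 = 54.00 kip = 5.400×10^4 lb
From P_cr = π²EI/(K·L)²:  L = (1/K)·√(π²EI/P_cr) = (1/1)·√(π²×1.04×10^7×0.5703/5.400×10^4)
L = 32.9 in

L_max ≈ 32.9 in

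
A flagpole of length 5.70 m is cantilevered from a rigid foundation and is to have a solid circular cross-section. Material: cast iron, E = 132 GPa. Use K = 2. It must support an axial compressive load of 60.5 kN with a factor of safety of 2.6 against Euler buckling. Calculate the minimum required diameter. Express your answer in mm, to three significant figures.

Required P_cr = n·P = 2.6 × 60.5 = 157.3 kN
L_e = K·L = 2 × 5.70 = 11.40 m
Required I = P_cr·L_e²/(π²E) = 1.573×10^5 × 11.40² / (π² × 1.32×10^11) = 1.569×10^-5 m⁴
I_req = 1.569×10^7 mm⁴
Solid circle: I = πd⁴/64  ⇒  d = (64I/π)^(1/4) = (64×1.569×10^7/π)^(1/4) = 134 mm

d ≈ 134 mm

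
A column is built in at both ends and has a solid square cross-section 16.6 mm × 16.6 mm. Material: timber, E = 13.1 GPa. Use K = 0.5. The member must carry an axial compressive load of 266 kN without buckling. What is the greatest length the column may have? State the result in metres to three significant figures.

I = a⁴/12 = 16.6⁴/12 = 6.328×10^3 mm⁴
I = 6.328×10^-9 m⁴
At the buckling limit P_cr = P = 2.660×10^5 N
From P_cr = π²EI/(K·L)²:  L = (1/K)·√(π²EI/P_cr) = (1/0.5)·√(π²×1.31×10^10×6.328×10^-9/2.660×10^5)
L = 0.111 m

L_max ≈ 0.111 m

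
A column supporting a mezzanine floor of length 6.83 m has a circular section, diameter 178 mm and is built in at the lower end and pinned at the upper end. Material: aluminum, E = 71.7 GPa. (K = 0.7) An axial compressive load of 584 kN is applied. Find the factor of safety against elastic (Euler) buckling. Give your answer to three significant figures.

n ≈ 2.61

I = πd⁴/64 = π×178⁴/64 = 4.928×10^7 mm⁴
I = 4.928×10^7 mm⁴ = 4.928×10^-5 m⁴
Effective length L_e = K·L = 0.7 × 6.83 = 4.781 m
P_cr = π²EI / L_e² = π² × 71.7×10⁹ × 4.928×10^-5 / 4.781² = 1.526×10^6 N
Factor of safety n = P_cr / P = 1525.6 / 584 = 2.61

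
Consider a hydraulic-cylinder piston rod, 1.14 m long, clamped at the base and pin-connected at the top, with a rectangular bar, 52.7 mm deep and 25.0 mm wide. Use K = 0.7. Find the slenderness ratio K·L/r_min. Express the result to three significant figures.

λ ≈ 111

For a rectangle r_min = b/√12 = 25.0/√12 = 7.217 mm
L_e = K·L = 0.7 × 1.14 m = 0.7980 m = 798.00 mm
λ = L_e / r_min = 798.00 / 7.217 = 111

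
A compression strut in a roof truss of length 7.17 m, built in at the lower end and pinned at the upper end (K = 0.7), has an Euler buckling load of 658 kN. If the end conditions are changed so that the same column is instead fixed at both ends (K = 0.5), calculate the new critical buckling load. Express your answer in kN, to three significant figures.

P_cr ∝ 1/K², so P_cr,new = P_cr,old × (K_old/K_new)² = 658 × (0.7/0.5)²
= 658 × 1.960 = 1290 kN

P_cr ≈ 1290 kN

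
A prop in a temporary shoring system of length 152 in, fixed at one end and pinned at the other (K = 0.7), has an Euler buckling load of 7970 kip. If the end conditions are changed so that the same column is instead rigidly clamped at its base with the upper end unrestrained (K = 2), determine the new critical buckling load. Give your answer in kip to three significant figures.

P_cr ≈ 976 kip

P_cr ∝ 1/K², so P_cr,new = P_cr,old × (K_old/K_new)² = 7970 × (0.7/2)²
= 7970 × 0.1225 = 976 kip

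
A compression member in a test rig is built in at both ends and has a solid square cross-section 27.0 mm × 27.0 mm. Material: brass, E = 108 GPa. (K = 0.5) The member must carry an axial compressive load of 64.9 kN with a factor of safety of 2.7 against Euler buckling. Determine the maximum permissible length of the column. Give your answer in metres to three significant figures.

L_max ≈ 1.04 m

I = a⁴/12 = 27.0⁴/12 = 4.429×10^4 mm⁴
I = 4.429×10^-8 m⁴
Required critical load P_cr = n·P = 2.7 × 64.9 = 175.2 kN = 1.752×10^5 N
From P_cr = π²EI/(K·L)²:  L = (1/K)·√(π²EI/P_cr) = (1/0.5)·√(π²×1.08×10^11×4.429×10^-8/1.752×10^5)
L = 1.04 m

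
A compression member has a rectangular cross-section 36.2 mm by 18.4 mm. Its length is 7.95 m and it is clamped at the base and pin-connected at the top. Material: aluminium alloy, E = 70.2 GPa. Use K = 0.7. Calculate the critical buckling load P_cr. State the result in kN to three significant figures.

Buckling occurs about the weak axis: I_min = h·b³/12 with b = 18.4 mm (the shorter side).
I_min = 36.2×18.4³/12 = 1.879×10^4 mm⁴
I = 1.879×10^4 mm⁴ = 1.879×10^-8 m⁴
Effective length L_e = K·L = 0.7 × 7.95 = 5.565 m
P_cr = π²EI / L_e² = π² × 70.2×10⁹ × 1.879×10^-8 / 5.565² = 420.4 N

P_cr ≈ 0.420 kN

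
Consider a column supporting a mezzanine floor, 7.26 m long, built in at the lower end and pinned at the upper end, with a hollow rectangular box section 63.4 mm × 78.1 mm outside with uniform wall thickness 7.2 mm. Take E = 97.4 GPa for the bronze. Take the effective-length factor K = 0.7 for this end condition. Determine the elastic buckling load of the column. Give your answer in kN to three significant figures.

Inner dimensions: h_i = 78.1 − 2×7.2 = 63.70 mm, b_i = 63.4 − 2×7.2 = 49.00 mm
Weak-axis I_min = (h_o·b_o³ − h_i·b_i³)/12 with b_o = 63.4, b_i = 49.00 mm (shorter outer/inner sides).
I_min = (78.1×63.4³ − 63.70×49.00³)/12 = 1.034×10^6 mm⁴
I = 1.034×10^6 mm⁴ = 1.034×10^-6 m⁴
Effective length L_e = K·L = 0.7 × 7.26 = 5.082 m
P_cr = π²EI / L_e² = π² × 97.4×10⁹ × 1.034×10^-6 / 5.082² = 3.849×10^4 N

P_cr ≈ 38.5 kN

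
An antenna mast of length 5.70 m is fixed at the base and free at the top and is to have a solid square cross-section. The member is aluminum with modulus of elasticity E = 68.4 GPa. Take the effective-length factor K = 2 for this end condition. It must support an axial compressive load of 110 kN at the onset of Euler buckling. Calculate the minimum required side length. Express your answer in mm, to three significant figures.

L_e = K·L = 2 × 5.70 = 11.40 m
Required I = P_cr·L_e²/(π²E) = 1.100×10^5 × 11.40² / (π² × 6.84×10^10) = 2.118×10^-5 m⁴
I_req = 2.118×10^7 mm⁴
Solid square: I = a⁴/12  ⇒  a = (12I)^(1/4) = (12×2.118×10^7)^(1/4) = 126 mm

a ≈ 126 mm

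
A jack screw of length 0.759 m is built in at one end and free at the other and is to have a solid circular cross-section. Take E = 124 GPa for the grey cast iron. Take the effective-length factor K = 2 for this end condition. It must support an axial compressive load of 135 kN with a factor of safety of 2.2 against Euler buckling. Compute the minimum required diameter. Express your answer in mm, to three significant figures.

d ≈ 58.1 mm

Required P_cr = n·P = 2.2 × 135 = 297.0 kN
L_e = K·L = 2 × 0.759 = 1.518 m
Required I = P_cr·L_e²/(π²E) = 2.970×10^5 × 1.518² / (π² × 1.24×10^11) = 5.592×10^-7 m⁴
I_req = 5.592×10^5 mm⁴
Solid circle: I = πd⁴/64  ⇒  d = (64I/π)^(1/4) = (64×5.592×10^5/π)^(1/4) = 58.1 mm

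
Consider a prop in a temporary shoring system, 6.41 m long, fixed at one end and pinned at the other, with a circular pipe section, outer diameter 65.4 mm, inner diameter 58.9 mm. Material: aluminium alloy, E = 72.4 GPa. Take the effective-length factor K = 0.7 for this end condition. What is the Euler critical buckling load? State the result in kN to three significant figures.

P_cr ≈ 10.9 kN

d_o = 65.4 mm, d_i = 58.9 mm
I = π(d_o⁴ − d_i⁴)/64 = π(65.4⁴ − 58.90⁴)/64 = 3.072×10^5 mm⁴
I = 3.072×10^5 mm⁴ = 3.072×10^-7 m⁴
Effective length L_e = K·L = 0.7 × 6.41 = 4.487 m
P_cr = π²EI / L_e² = π² × 72.4×10⁹ × 3.072×10^-7 / 4.487² = 1.090×10^4 N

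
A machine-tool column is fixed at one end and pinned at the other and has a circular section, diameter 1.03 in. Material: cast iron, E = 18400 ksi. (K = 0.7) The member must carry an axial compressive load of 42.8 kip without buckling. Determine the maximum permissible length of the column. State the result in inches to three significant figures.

I = πd⁴/64 = π×1.03⁴/64 = 5.525×10^-2 in⁴
At the buckling limit P_cr = P = 4.280×10^4 lb
From P_cr = π²EI/(K·L)²:  L = (1/K)·√(π²EI/P_cr) = (1/0.7)·√(π²×1.84×10^7×5.525×10^-2/4.280×10^4)
L = 21.9 in

L_max ≈ 21.9 in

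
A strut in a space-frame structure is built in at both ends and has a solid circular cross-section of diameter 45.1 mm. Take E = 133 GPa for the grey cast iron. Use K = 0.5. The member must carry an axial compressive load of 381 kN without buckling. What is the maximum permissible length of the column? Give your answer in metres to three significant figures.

L_max ≈ 1.67 m

I = πd⁴/64 = π×45.1⁴/64 = 2.031×10^5 mm⁴
I = 2.031×10^-7 m⁴
At the buckling limit P_cr = P = 3.810×10^5 N
From P_cr = π²EI/(K·L)²:  L = (1/K)·√(π²EI/P_cr) = (1/0.5)·√(π²×1.33×10^11×2.031×10^-7/3.810×10^5)
L = 1.67 m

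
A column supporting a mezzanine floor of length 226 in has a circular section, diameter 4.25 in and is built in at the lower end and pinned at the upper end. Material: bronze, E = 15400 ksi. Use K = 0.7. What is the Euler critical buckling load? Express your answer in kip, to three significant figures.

I = πd⁴/64 = π×4.25⁴/64 = 16.01 in⁴
Effective length L_e = K·L = 0.7 × 226 = 158.2 in
P_cr = π²EI / L_e² = π² × 15400×10³ × 16.01 / 158.2² = 9.726×10^4 lb

P_cr ≈ 97.3 kip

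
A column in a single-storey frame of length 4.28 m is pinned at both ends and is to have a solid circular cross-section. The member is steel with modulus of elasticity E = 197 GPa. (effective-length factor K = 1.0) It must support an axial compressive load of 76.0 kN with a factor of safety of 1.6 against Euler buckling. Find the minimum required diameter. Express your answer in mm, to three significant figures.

Required P_cr = n·P = 1.6 × 76.0 = 121.6 kN
L_e = K·L = 1 × 4.28 = 4.280 m
Required I = P_cr·L_e²/(π²E) = 1.216×10^5 × 4.280² / (π² × 1.97×10^11) = 1.146×10^-6 m⁴
I_req = 1.146×10^6 mm⁴
Solid circle: I = πd⁴/64  ⇒  d = (64I/π)^(1/4) = (64×1.146×10^6/π)^(1/4) = 69.5 mm

d ≈ 69.5 mm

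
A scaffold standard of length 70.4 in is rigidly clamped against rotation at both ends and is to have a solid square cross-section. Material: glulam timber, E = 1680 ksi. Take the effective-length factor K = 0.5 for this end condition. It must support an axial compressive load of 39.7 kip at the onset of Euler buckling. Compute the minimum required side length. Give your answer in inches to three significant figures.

a ≈ 2.44 in

L_e = K·L = 0.5 × 70.4 = 35.20 in
Required I = P_cr·L_e²/(π²E) = 3.970×10^4 × 35.20² / (π² × 1.68×10^6) = 2.967 in⁴
Solid square: I = a⁴/12  ⇒  a = (12I)^(1/4) = (12×2.967)^(1/4) = 2.44 in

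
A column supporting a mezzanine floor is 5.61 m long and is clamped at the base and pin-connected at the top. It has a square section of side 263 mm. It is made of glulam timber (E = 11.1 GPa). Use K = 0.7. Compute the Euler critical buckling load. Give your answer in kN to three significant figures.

P_cr ≈ 2830 kN

I = a⁴/12 = 263⁴/12 = 3.987×10^8 mm⁴
I = 3.987×10^8 mm⁴ = 3.987×10^-4 m⁴
Effective length L_e = K·L = 0.7 × 5.61 = 3.927 m
P_cr = π²EI / L_e² = π² × 11.1×10⁹ × 3.987×10^-4 / 3.927² = 2.832×10^6 N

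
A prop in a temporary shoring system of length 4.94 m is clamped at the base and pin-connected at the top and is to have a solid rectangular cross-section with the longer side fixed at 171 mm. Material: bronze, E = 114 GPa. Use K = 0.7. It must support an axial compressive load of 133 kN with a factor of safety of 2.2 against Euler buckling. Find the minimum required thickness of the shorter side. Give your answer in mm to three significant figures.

Required P_cr = n·P = 2.2 × 133 = 292.6 kN
L_e = K·L = 0.7 × 4.94 = 3.458 m
Required I = P_cr·L_e²/(π²E) = 2.926×10^5 × 3.458² / (π² × 1.14×10^11) = 3.110×10^-6 m⁴
I_req = 3.110×10^6 mm⁴
Rectangle, weak axis: I_min = h·b³/12 with h = 171 mm fixed  ⇒  b = (12I/h)^(1/3) = 60.2 mm

b ≈ 60.2 mm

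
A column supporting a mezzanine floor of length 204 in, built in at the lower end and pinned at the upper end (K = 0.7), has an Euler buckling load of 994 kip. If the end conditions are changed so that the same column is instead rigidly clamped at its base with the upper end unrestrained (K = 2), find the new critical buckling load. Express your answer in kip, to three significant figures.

P_cr ≈ 122 kip

P_cr ∝ 1/K², so P_cr,new = P_cr,old × (K_old/K_new)² = 994 × (0.7/2)²
= 994 × 0.1225 = 122 kip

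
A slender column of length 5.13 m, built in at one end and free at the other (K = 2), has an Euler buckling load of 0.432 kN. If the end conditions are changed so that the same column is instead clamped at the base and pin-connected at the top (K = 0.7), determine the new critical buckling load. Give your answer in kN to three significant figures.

P_cr ≈ 3.53 kN

P_cr ∝ 1/K², so P_cr,new = P_cr,old × (K_old/K_new)² = 0.432 × (2/0.7)²
= 0.432 × 8.163 = 3.53 kN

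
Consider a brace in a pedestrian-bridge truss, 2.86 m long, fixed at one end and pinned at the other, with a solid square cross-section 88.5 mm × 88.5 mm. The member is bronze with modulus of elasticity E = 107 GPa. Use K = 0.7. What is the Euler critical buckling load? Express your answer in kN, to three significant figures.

I = a⁴/12 = 88.5⁴/12 = 5.112×10^6 mm⁴
I = 5.112×10^6 mm⁴ = 5.112×10^-6 m⁴
Effective length L_e = K·L = 0.7 × 2.86 = 2.002 m
P_cr = π²EI / L_e² = π² × 107×10⁹ × 5.112×10^-6 / 2.002² = 1.347×10^6 N

P_cr ≈ 1350 kN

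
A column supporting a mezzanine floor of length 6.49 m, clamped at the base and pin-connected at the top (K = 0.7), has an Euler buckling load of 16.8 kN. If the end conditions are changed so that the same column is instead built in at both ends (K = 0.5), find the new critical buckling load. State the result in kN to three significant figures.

P_cr ≈ 32.9 kN

P_cr ∝ 1/K², so P_cr,new = P_cr,old × (K_old/K_new)² = 16.8 × (0.7/0.5)²
= 16.8 × 1.960 = 32.9 kN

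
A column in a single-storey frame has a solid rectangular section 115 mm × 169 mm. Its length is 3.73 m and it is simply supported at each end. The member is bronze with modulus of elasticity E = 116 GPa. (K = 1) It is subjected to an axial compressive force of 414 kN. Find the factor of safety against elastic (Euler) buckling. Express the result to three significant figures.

n ≈ 4.26

Buckling occurs about the weak axis: I_min = h·b³/12 with b = 115 mm (the shorter side).
I_min = 169×115³/12 = 2.142×10^7 mm⁴
I = 2.142×10^7 mm⁴ = 2.142×10^-5 m⁴
Effective length L_e = K·L = 1 × 3.73 = 3.730 m
P_cr = π²EI / L_e² = π² × 116×10⁹ × 2.142×10^-5 / 3.730² = 1.763×10^6 N
Factor of safety n = P_cr / P = 1762.5 / 414 = 4.26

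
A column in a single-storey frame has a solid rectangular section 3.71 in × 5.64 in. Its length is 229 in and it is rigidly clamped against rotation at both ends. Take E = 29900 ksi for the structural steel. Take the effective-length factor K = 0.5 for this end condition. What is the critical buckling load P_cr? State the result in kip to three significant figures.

P_cr ≈ 540 kip

Buckling occurs about the weak axis: I_min = h·b³/12 with b = 3.71 in (the shorter side).
I_min = 5.64×3.71³/12 = 24.00 in⁴
Effective length L_e = K·L = 0.5 × 229 = 114.5 in
P_cr = π²EI / L_e² = π² × 29900×10³ × 24.00 / 114.5² = 5.402×10^5 lb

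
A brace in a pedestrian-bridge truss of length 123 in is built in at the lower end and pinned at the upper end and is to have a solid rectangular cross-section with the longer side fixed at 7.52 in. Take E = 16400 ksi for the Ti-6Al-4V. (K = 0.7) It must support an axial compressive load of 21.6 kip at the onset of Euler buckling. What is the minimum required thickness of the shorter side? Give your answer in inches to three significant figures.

L_e = K·L = 0.7 × 123 = 86.10 in
Required I = P_cr·L_e²/(π²E) = 2.160×10^4 × 86.10² / (π² × 1.64×10^7) = 0.9893 in⁴
Rectangle, weak axis: I_min = h·b³/12 with h = 7.52 in fixed  ⇒  b = (12I/h)^(1/3) = 1.16 in

b ≈ 1.16 in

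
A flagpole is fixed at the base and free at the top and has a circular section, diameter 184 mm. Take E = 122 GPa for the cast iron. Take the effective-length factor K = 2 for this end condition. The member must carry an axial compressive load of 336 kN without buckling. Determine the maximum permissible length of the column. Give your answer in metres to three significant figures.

I = πd⁴/64 = π×184⁴/64 = 5.627×10^7 mm⁴
I = 5.627×10^-5 m⁴
At the buckling limit P_cr = P = 3.360×10^5 N
From P_cr = π²EI/(K·L)²:  L = (1/K)·√(π²EI/P_cr) = (1/2)·√(π²×1.22×10^11×5.627×10^-5/3.360×10^5)
L = 7.10 m

L_max ≈ 7.10 m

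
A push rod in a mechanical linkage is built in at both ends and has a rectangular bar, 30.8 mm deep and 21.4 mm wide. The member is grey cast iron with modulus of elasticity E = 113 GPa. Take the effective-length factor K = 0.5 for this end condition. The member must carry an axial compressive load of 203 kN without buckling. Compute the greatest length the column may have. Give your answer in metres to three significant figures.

Buckling occurs about the weak axis: I_min = h·b³/12 with b = 21.4 mm (the shorter side).
I_min = 30.8×21.4³/12 = 2.515×10^4 mm⁴
I = 2.515×10^-8 m⁴
At the buckling limit P_cr = P = 2.030×10^5 N
From P_cr = π²EI/(K·L)²:  L = (1/K)·√(π²EI/P_cr) = (1/0.5)·√(π²×1.13×10^11×2.515×10^-8/2.030×10^5)
L = 0.743 m

L_max ≈ 0.743 m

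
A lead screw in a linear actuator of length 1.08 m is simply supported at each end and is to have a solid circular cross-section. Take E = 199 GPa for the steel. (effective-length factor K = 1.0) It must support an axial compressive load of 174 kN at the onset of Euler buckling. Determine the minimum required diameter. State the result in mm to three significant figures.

L_e = K·L = 1 × 1.08 = 1.080 m
Required I = P_cr·L_e²/(π²E) = 1.740×10^5 × 1.080² / (π² × 1.99×10^11) = 1.033×10^-7 m⁴
I_req = 1.033×10^5 mm⁴
Solid circle: I = πd⁴/64  ⇒  d = (64I/π)^(1/4) = (64×1.033×10^5/π)^(1/4) = 38.1 mm

d ≈ 38.1 mm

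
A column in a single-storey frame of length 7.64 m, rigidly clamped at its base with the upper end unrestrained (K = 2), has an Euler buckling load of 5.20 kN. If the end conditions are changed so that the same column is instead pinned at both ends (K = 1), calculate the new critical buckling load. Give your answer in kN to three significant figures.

P_cr ∝ 1/K², so P_cr,new = P_cr,old × (K_old/K_new)² = 5.20 × (2/1)²
= 5.20 × 4.000 = 20.8 kN

P_cr ≈ 20.8 kN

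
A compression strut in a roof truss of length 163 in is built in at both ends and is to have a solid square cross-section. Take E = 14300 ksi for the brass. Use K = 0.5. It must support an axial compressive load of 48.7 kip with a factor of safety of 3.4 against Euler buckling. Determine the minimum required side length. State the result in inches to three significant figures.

a ≈ 3.11 in

Required P_cr = n·P = 3.4 × 48.7 = 165.6 kip
L_e = K·L = 0.5 × 163 = 81.50 in
Required I = P_cr·L_e²/(π²E) = 1.656×10^5 × 81.50² / (π² × 1.43×10^7) = 7.793 in⁴
Solid square: I = a⁴/12  ⇒  a = (12I)^(1/4) = (12×7.793)^(1/4) = 3.11 in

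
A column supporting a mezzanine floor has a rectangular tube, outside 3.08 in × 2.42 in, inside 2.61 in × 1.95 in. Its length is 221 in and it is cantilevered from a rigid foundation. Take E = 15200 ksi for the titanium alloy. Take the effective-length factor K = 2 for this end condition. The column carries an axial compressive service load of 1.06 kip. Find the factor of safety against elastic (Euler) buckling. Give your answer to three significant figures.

n ≈ 1.47

Weak-axis I_min = (h_o·b_o³ − h_i·b_i³)/12 with b_o = 2.42, b_i = 1.950 in (shorter outer/inner sides).
I_min = (3.08×2.42³ − 2.610×1.950³)/12 = 2.025 in⁴
Effective length L_e = K·L = 2 × 221 = 442.0 in
P_cr = π²EI / L_e² = π² × 15200×10³ × 2.025 / 442.0² = 1.555×10^3 lb
Factor of safety n = P_cr / P = 1.5549 / 1.06 = 1.47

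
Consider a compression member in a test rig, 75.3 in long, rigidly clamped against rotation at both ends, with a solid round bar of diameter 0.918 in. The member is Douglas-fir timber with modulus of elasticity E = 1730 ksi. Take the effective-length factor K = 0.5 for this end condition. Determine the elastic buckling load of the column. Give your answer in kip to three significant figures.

I = πd⁴/64 = π×0.918⁴/64 = 3.486×10^-2 in⁴
Effective length L_e = K·L = 0.5 × 75.3 = 37.65 in
P_cr = π²EI / L_e² = π² × 1730×10³ × 3.486×10^-2 / 37.65² = 419.9 lb

P_cr ≈ 0.420 kip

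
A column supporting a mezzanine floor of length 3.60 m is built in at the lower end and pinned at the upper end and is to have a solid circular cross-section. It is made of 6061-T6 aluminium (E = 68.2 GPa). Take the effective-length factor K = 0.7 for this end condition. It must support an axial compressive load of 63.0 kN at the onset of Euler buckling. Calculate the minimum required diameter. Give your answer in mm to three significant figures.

d ≈ 59.0 mm

L_e = K·L = 0.7 × 3.60 = 2.520 m
Required I = P_cr·L_e²/(π²E) = 6.300×10^4 × 2.520² / (π² × 6.82×10^10) = 5.944×10^-7 m⁴
I_req = 5.944×10^5 mm⁴
Solid circle: I = πd⁴/64  ⇒  d = (64I/π)^(1/4) = (64×5.944×10^5/π)^(1/4) = 59.0 mm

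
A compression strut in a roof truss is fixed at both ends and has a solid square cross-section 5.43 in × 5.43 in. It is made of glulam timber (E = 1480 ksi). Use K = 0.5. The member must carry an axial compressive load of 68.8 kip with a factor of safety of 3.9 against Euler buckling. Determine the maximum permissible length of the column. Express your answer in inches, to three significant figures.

I = a⁴/12 = 5.43⁴/12 = 72.45 in⁴
Required critical load P_cr = n·P = 3.9 × 68.8 = 268.3 kip = 2.683×10^5 lb
From P_cr = π²EI/(K·L)²:  L = (1/K)·√(π²EI/P_cr) = (1/0.5)·√(π²×1.48×10^6×72.45/2.683×10^5)
L = 126 in

L_max ≈ 126 in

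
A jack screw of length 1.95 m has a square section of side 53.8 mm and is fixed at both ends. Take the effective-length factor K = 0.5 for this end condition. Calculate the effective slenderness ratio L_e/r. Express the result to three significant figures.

For a square r = a/√12 = 53.8/√12 = 15.53 mm
L_e = K·L = 0.5 × 1.95 m = 0.9750 m = 975.00 mm
λ = L_e / r_min = 975.00 / 15.53 = 62.8

λ ≈ 62.8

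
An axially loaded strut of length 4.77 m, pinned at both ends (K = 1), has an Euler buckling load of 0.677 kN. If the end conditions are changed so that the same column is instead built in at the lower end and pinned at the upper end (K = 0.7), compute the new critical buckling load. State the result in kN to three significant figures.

P_cr ∝ 1/K², so P_cr,new = P_cr,old × (K_old/K_new)² = 0.677 × (1/0.7)²
= 0.677 × 2.041 = 1.38 kN

P_cr ≈ 1.38 kN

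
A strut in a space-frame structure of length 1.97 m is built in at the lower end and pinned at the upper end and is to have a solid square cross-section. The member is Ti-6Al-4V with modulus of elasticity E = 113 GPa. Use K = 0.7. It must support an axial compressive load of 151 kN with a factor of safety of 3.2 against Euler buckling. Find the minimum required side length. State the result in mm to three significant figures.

Required P_cr = n·P = 3.2 × 151 = 483.2 kN
L_e = K·L = 0.7 × 1.97 = 1.379 m
Required I = P_cr·L_e²/(π²E) = 4.832×10^5 × 1.379² / (π² × 1.13×10^11) = 8.239×10^-7 m⁴
I_req = 8.239×10^5 mm⁴
Solid square: I = a⁴/12  ⇒  a = (12I)^(1/4) = (12×8.239×10^5)^(1/4) = 56.1 mm

a ≈ 56.1 mm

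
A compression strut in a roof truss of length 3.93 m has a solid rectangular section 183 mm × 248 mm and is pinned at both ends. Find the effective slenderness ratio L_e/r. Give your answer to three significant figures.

λ ≈ 74.4

For a rectangle r_min = b/√12 = 183/√12 = 52.83 mm
L_e = K·L = 1 × 3.93 m = 3.930 m = 3930.0 mm
λ = L_e / r_min = 3930.0 / 52.83 = 74.4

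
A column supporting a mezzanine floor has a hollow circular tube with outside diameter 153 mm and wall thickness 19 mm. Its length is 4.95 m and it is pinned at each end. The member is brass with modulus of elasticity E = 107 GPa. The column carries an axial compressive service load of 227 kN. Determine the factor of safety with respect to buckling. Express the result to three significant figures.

Inner diameter d_i = 153 − 2×19 = 115.0 mm
I = π(d_o⁴ − d_i⁴)/64 = π(153⁴ − 115.0⁴)/64 = 1.831×10^7 mm⁴
I = 1.831×10^7 mm⁴ = 1.831×10^-5 m⁴
Effective length L_e = K·L = 1 × 4.95 = 4.950 m
P_cr = π²EI / L_e² = π² × 107×10⁹ × 1.831×10^-5 / 4.950² = 7.893×10^5 N
Factor of safety n = P_cr / P = 789.31 / 227 = 3.48

n ≈ 3.48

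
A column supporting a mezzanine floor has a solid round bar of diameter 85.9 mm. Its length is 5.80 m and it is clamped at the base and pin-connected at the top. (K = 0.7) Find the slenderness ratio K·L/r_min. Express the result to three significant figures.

λ ≈ 189

For a solid circle r = d/4 = 85.9/4 = 21.48 mm
L_e = K·L = 0.7 × 5.80 m = 4.060 m = 4060.0 mm
λ = L_e / r_min = 4060.0 / 21.48 = 189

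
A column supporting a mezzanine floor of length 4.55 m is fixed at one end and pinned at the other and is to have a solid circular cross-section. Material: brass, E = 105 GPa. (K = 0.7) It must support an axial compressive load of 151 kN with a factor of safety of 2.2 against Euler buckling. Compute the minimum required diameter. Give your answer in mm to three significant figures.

Required P_cr = n·P = 2.2 × 151 = 332.2 kN
L_e = K·L = 0.7 × 4.55 = 3.185 m
Required I = P_cr·L_e²/(π²E) = 3.322×10^5 × 3.185² / (π² × 1.05×10^11) = 3.252×10^-6 m⁴
I_req = 3.252×10^6 mm⁴
Solid circle: I = πd⁴/64  ⇒  d = (64I/π)^(1/4) = (64×3.252×10^6/π)^(1/4) = 90.2 mm

d ≈ 90.2 mm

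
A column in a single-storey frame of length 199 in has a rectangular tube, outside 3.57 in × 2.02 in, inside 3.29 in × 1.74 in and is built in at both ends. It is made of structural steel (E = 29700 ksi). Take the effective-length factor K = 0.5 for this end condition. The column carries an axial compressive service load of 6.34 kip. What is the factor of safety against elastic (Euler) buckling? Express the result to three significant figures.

Weak-axis I_min = (h_o·b_o³ − h_i·b_i³)/12 with b_o = 2.02, b_i = 1.740 in (shorter outer/inner sides).
I_min = (3.57×2.02³ − 3.290×1.740³)/12 = 1.008 in⁴
Effective length L_e = K·L = 0.5 × 199 = 99.50 in
P_cr = π²EI / L_e² = π² × 29700×10³ × 1.008 / 99.50² = 2.984×10^4 lb
Factor of safety n = P_cr / P = 29.839 / 6.34 = 4.71

n ≈ 4.71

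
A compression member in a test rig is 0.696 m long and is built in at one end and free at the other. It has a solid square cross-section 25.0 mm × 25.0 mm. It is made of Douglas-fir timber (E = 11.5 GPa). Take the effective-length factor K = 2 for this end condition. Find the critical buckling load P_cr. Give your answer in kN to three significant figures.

I = a⁴/12 = 25.0⁴/12 = 3.255×10^4 mm⁴
I = 3.255×10^4 mm⁴ = 3.255×10^-8 m⁴
Effective length L_e = K·L = 2 × 0.696 = 1.392 m
P_cr = π²EI / L_e² = π² × 11.5×10⁹ × 3.255×10^-8 / 1.392² = 1.907×10^3 N

P_cr ≈ 1.91 kN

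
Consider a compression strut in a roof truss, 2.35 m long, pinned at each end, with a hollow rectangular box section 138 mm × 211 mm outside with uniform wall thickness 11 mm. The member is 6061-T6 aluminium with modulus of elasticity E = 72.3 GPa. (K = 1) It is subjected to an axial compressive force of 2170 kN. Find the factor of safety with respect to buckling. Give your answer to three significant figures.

Inner dimensions: h_i = 211 − 2×11 = 189.0 mm, b_i = 138 − 2×11 = 116.0 mm
Weak-axis I_min = (h_o·b_o³ − h_i·b_i³)/12 with b_o = 138, b_i = 116.0 mm (shorter outer/inner sides).
I_min = (211×138³ − 189.0×116.0³)/12 = 2.163×10^7 mm⁴
I = 2.163×10^7 mm⁴ = 2.163×10^-5 m⁴
Effective length L_e = K·L = 1 × 2.35 = 2.350 m
P_cr = π²EI / L_e² = π² × 72.3×10⁹ × 2.163×10^-5 / 2.350² = 2.794×10^6 N
Factor of safety n = P_cr / P = 2794.4 / 2170 = 1.29

n ≈ 1.29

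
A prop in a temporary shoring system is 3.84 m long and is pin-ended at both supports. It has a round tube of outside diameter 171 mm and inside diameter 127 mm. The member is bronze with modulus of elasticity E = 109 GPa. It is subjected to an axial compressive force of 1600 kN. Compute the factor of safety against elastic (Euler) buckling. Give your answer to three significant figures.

n ≈ 1.33

d_o = 171 mm, d_i = 127 mm
I = π(d_o⁴ − d_i⁴)/64 = π(171⁴ − 127.0⁴)/64 = 2.920×10^7 mm⁴
I = 2.920×10^7 mm⁴ = 2.920×10^-5 m⁴
Effective length L_e = K·L = 1 × 3.84 = 3.840 m
P_cr = π²EI / L_e² = π² × 109×10⁹ × 2.920×10^-5 / 3.840² = 2.130×10^6 N
Factor of safety n = P_cr / P = 2130.5 / 1600 = 1.33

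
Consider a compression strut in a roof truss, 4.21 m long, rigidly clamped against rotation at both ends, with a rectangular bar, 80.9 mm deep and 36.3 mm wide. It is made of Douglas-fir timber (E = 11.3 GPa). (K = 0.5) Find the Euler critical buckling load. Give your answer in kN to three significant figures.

Buckling occurs about the weak axis: I_min = h·b³/12 with b = 36.3 mm (the shorter side).
I_min = 80.9×36.3³/12 = 3.225×10^5 mm⁴
I = 3.225×10^5 mm⁴ = 3.225×10^-7 m⁴
Effective length L_e = K·L = 0.5 × 4.21 = 2.105 m
P_cr = π²EI / L_e² = π² × 11.3×10⁹ × 3.225×10^-7 / 2.105² = 8.116×10^3 N

P_cr ≈ 8.12 kN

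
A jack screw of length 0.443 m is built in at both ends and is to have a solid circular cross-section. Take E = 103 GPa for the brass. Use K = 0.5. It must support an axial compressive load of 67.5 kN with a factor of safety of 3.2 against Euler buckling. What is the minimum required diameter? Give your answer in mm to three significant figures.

Required P_cr = n·P = 3.2 × 67.5 = 216.0 kN
L_e = K·L = 0.5 × 0.443 = 0.2215 m
Required I = P_cr·L_e²/(π²E) = 2.160×10^5 × 0.2215² / (π² × 1.03×10^11) = 1.042×10^-8 m⁴
I_req = 1.042×10^4 mm⁴
Solid circle: I = πd⁴/64  ⇒  d = (64I/π)^(1/4) = (64×1.042×10^4/π)^(1/4) = 21.5 mm

d ≈ 21.5 mm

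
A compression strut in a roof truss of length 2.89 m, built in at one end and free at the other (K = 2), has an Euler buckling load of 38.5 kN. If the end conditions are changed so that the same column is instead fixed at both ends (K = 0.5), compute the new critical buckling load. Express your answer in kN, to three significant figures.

P_cr ≈ 616 kN

P_cr ∝ 1/K², so P_cr,new = P_cr,old × (K_old/K_new)² = 38.5 × (2/0.5)²
= 38.5 × 16.00 = 616 kN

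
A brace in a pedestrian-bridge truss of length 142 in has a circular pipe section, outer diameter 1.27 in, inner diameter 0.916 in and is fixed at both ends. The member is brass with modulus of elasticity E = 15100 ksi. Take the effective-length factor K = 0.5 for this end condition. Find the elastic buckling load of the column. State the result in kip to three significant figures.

d_o = 1.27 in, d_i = 0.916 in
I = π(d_o⁴ − d_i⁴)/64 = π(1.27⁴ − 0.9160⁴)/64 = 9.314×10^-2 in⁴
Effective length L_e = K·L = 0.5 × 142 = 71.00 in
P_cr = π²EI / L_e² = π² × 15100×10³ × 9.314×10^-2 / 71.00² = 2.754×10^3 lb

P_cr ≈ 2.75 kip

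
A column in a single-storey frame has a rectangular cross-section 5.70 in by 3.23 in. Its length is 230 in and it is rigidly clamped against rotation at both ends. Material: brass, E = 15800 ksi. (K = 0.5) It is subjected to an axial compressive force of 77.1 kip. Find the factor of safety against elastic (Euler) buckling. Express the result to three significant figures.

n ≈ 2.45

Buckling occurs about the weak axis: I_min = h·b³/12 with b = 3.23 in (the shorter side).
I_min = 5.70×3.23³/12 = 16.01 in⁴
Effective length L_e = K·L = 0.5 × 230 = 115.0 in
P_cr = π²EI / L_e² = π² × 15800×10³ × 16.01 / 115.0² = 1.887×10^5 lb
Factor of safety n = P_cr / P = 188.74 / 77.1 = 2.45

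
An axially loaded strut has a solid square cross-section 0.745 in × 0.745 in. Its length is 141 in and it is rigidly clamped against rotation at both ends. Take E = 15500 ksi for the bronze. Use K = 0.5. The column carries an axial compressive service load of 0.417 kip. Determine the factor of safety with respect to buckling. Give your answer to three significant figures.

I = a⁴/12 = 0.745⁴/12 = 2.567×10^-2 in⁴
Effective length L_e = K·L = 0.5 × 141 = 70.50 in
P_cr = π²EI / L_e² = π² × 15500×10³ × 2.567×10^-2 / 70.50² = 790.1 lb
Factor of safety n = P_cr / P = 0.79013 / 0.417 = 1.89

n ≈ 1.89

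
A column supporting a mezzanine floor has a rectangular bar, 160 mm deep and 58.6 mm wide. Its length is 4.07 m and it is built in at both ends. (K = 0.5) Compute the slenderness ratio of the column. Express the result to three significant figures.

λ ≈ 120

For a rectangle r_min = b/√12 = 58.6/√12 = 16.92 mm
L_e = K·L = 0.5 × 4.07 m = 2.035 m = 2035.0 mm
λ = L_e / r_min = 2035.0 / 16.92 = 120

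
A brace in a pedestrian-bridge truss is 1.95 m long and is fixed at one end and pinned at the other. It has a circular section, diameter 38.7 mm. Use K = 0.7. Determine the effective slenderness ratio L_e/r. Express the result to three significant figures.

λ ≈ 141

I = πd⁴/64 = π×38.7⁴/64 = 1.101×10^5 mm⁴
A = 1.176×10^3 mm²;  r_min = √(I/A) = √(1.101×10^5/1.176×10^3) = 9.675 mm
L_e = K·L = 0.7 × 1.95 m = 1.365 m = 1365.0 mm
λ = L_e / r_min = 1365.0 / 9.675 = 141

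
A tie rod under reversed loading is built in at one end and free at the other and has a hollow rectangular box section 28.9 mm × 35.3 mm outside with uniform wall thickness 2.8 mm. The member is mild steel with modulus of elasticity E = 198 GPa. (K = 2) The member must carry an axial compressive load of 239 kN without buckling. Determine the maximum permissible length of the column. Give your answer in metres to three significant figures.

L_max ≈ 0.285 m

Inner dimensions: h_i = 35.3 − 2×2.8 = 29.70 mm, b_i = 28.9 − 2×2.8 = 23.30 mm
Weak-axis I_min = (h_o·b_o³ − h_i·b_i³)/12 with b_o = 28.9, b_i = 23.30 mm (shorter outer/inner sides).
I_min = (35.3×28.9³ − 29.70×23.30³)/12 = 3.970×10^4 mm⁴
I = 3.970×10^-8 m⁴
At the buckling limit P_cr = P = 2.390×10^5 N
From P_cr = π²EI/(K·L)²:  L = (1/K)·√(π²EI/P_cr) = (1/2)·√(π²×1.98×10^11×3.970×10^-8/2.390×10^5)
L = 0.285 m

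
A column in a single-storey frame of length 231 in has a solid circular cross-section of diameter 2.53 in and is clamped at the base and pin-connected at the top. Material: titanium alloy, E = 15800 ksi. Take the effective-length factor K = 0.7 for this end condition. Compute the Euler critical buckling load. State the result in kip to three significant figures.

P_cr ≈ 12.0 kip

I = πd⁴/64 = π×2.53⁴/64 = 2.011 in⁴
Effective length L_e = K·L = 0.7 × 231 = 161.7 in
P_cr = π²EI / L_e² = π² × 15800×10³ × 2.011 / 161.7² = 1.199×10^4 lb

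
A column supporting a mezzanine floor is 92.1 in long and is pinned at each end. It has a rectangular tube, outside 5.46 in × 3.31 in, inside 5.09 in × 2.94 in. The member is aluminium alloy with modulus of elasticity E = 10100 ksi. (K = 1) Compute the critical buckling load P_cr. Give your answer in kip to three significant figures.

Weak-axis I_min = (h_o·b_o³ − h_i·b_i³)/12 with b_o = 3.31, b_i = 2.940 in (shorter outer/inner sides).
I_min = (5.46×3.31³ − 5.090×2.940³)/12 = 5.721 in⁴
Effective length L_e = K·L = 1 × 92.1 = 92.10 in
P_cr = π²EI / L_e² = π² × 10100×10³ × 5.721 / 92.10² = 6.724×10^4 lb

P_cr ≈ 67.2 kip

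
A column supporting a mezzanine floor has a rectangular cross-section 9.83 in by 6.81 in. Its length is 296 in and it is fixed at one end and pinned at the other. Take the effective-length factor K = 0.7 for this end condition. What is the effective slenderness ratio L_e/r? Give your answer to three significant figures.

λ ≈ 105

For a rectangle r_min = b/√12 = 6.81/√12 = 1.966 in
L_e = K·L = 0.7 × 296 = 207.2 in
λ = L_e / r_min = 207.20 / 1.966 = 105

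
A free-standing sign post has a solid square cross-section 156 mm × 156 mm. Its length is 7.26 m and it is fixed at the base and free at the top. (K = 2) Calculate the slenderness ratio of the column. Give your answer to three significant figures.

For a square r = a/√12 = 156/√12 = 45.03 mm
L_e = K·L = 2 × 7.26 m = 14.52 m = 14520 mm
λ = L_e / r_min = 14520 / 45.03 = 322

λ ≈ 322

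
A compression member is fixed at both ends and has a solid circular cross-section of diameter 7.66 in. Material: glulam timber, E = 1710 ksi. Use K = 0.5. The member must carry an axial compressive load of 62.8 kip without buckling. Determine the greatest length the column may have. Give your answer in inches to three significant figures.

I = πd⁴/64 = π×7.66⁴/64 = 169.0 in⁴
At the buckling limit P_cr = P = 6.280×10^4 lb
From P_cr = π²EI/(K·L)²:  L = (1/K)·√(π²EI/P_cr) = (1/0.5)·√(π²×1.71×10^6×169.0/6.280×10^4)
L = 426 in

L_max ≈ 426 in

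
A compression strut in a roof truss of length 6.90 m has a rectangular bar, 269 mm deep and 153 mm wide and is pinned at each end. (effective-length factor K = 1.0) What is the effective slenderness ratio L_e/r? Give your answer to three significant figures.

λ ≈ 156

For a rectangle r_min = b/√12 = 153/√12 = 44.17 mm
L_e = K·L = 1 × 6.90 m = 6.900 m = 6900.0 mm
λ = L_e / r_min = 6900.0 / 44.17 = 156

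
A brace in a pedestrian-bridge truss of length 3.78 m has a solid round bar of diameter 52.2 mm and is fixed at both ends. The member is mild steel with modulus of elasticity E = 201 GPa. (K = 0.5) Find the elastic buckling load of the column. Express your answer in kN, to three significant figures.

P_cr ≈ 202 kN

I = πd⁴/64 = π×52.2⁴/64 = 3.645×10^5 mm⁴
I = 3.645×10^5 mm⁴ = 3.645×10^-7 m⁴
Effective length L_e = K·L = 0.5 × 3.78 = 1.890 m
P_cr = π²EI / L_e² = π² × 201×10⁹ × 3.645×10^-7 / 1.890² = 2.024×10^5 N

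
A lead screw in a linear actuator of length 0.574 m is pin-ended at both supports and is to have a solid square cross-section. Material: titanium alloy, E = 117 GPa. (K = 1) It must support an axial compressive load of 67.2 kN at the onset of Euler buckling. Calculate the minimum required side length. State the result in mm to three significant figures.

L_e = K·L = 1 × 0.574 = 0.5740 m
Required I = P_cr·L_e²/(π²E) = 6.720×10^4 × 0.5740² / (π² × 1.17×10^11) = 1.917×10^-8 m⁴
I_req = 1.917×10^4 mm⁴
Solid square: I = a⁴/12  ⇒  a = (12I)^(1/4) = (12×1.917×10^4)^(1/4) = 21.9 mm

a ≈ 21.9 mm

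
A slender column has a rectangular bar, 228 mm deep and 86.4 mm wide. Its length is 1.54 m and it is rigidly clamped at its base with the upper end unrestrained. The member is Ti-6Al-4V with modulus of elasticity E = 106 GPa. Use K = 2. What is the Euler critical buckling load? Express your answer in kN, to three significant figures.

P_cr ≈ 1350 kN

Buckling occurs about the weak axis: I_min = h·b³/12 with b = 86.4 mm (the shorter side).
I_min = 228×86.4³/12 = 1.225×10^7 mm⁴
I = 1.225×10^7 mm⁴ = 1.225×10^-5 m⁴
Effective length L_e = K·L = 2 × 1.54 = 3.080 m
P_cr = π²EI / L_e² = π² × 106×10⁹ × 1.225×10^-5 / 3.080² = 1.351×10^6 N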